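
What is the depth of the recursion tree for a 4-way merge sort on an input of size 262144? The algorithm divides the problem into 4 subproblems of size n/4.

For divide and conquer with division factor 4:

Problem sizes at each level:
Level 0: 262144
Level 1: 65536
Level 2: 16384
Level 3: 4096
Level 4: 1024
Level 5: 256
Level 6: 64
Level 7: 16
Level 8: 4
Level 9: 1

The root is level 0 and the size-1 base case is level 9 (the tree spans levels 0 through 9, i.e. 10 levels counting the root), so the depth is the number of divisions: log_4(262144) = 9

The recursion tree depth is log_4(262144) = 9. At each level, the problem size is divided by 4, so it takes 9 divisions to reduce to a base case of size 1. The algorithm makes 4 recursive calls at each level.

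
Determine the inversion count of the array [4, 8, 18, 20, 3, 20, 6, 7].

Finding inversions in [4, 8, 18, 20, 3, 20, 6, 7]:

(0, 4): arr[0]=4 > arr[4]=3
(1, 4): arr[1]=8 > arr[4]=3
(1, 6): arr[1]=8 > arr[6]=6
(1, 7): arr[1]=8 > arr[7]=7
(2, 4): arr[2]=18 > arr[4]=3
(2, 6): arr[2]=18 > arr[6]=6
(2, 7): arr[2]=18 > arr[7]=7
(3, 4): arr[3]=20 > arr[4]=3
(3, 6): arr[3]=20 > arr[6]=6
(3, 7): arr[3]=20 > arr[7]=7
(5, 6): arr[5]=20 > arr[6]=6
(5, 7): arr[5]=20 > arr[7]=7

Total inversions: 12

The array has 12 inversion(s): (0,4), (1,4), (1,6), (1,7), (2,4), (2,6), (2,7), (3,4), (3,6), (3,7), (5,6), (5,7). Each pair (i,j) satisfies i < j and arr[i] > arr[j].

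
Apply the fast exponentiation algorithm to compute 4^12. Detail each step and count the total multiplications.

Computing 4^12 by squaring (build up from 4^1; each line after the first costs one multiplication):

4^1 = 4
4^2 = (4^1)^2 = 4^2 = 16
4^3 = 4 * 4^2 = 4 * 16 = 64
4^6 = (4^3)^2 = 64^2 = 4096
4^12 = (4^6)^2 = 4096^2 = 16777216

Result: 16777216
Multiplications needed: 4 (4 lines after 4^1)

4^12 = 16777216. Using exponentiation by squaring, this requires 4 multiplications. The key idea: if the exponent is even, square the half-power; if odd, multiply by the base once.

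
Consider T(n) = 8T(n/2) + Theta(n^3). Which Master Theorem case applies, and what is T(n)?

Master Theorem for T(n) = 8T(n/2) + O(n^3):

a = 8, b = 2, c = 3
log_b(a) = log_2(8) = 3.0000

Case 2: c = 3 = log_2(8) = 3.0000
T(n) = O(n^3 log n) = O(n^3 log n)

For T(n) = 8T(n/2) + O(n^3): log_2(8) = 3.0000. This is Case 2 of the Master Theorem (c = log_b(a), equal work at all levels), giving O(n^3 log n).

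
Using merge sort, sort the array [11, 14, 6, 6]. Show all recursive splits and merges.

Merge sort trace:

Split: [11, 14, 6, 6] -> [11, 14] and [6, 6]
  Split: [11, 14] -> [11] and [14]
  Merge: [11] + [14] -> [11, 14]
  Split: [6, 6] -> [6] and [6]
  Merge: [6] + [6] -> [6, 6]
Merge: [11, 14] + [6, 6] -> [6, 6, 11, 14]

Final sorted array: [6, 6, 11, 14]

The merge sort proceeds by recursively splitting the array and merging sorted halves.
After all merges, the sorted array is [6, 6, 11, 14].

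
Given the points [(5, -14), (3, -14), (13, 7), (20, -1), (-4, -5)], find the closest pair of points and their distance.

Computing all pairwise distances among 5 points:

d((5, -14), (3, -14)) = 2.0 <-- minimum
d((5, -14), (13, 7)) = 22.4722
d((5, -14), (20, -1)) = 19.8494
d((5, -14), (-4, -5)) = 12.7279
d((3, -14), (13, 7)) = 23.2594
d((3, -14), (20, -1)) = 21.4009
d((3, -14), (-4, -5)) = 11.4018
d((13, 7), (20, -1)) = 10.6301
d((13, 7), (-4, -5)) = 20.8087
d((20, -1), (-4, -5)) = 24.3311

Closest pair: (5, -14) and (3, -14) with distance 2.0

The closest pair is (5, -14) and (3, -14) with Euclidean distance 2.0. For 5 points, brute-force pairwise comparison is shown above. For large n, the divide-and-conquer algorithm (sort by x, recurse on halves, check the dividing strip) achieves O(n log n).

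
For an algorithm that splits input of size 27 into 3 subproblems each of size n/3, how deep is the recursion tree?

For divide and conquer with division factor 3:

Problem sizes at each level:
Level 0: 27
Level 1: 9
Level 2: 3
Level 3: 1

The root is level 0 and the size-1 base case is level 3 (the tree spans levels 0 through 3, i.e. 4 levels counting the root), so the depth is the number of divisions: log_3(27) = 3

The recursion tree depth is log_3(27) = 3. At each level, the problem size is divided by 3, so it takes 3 divisions to reduce to a base case of size 1. The algorithm makes 3 recursive calls at each level.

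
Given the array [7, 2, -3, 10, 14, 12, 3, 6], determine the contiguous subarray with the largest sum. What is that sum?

Using Kadane's algorithm on [7, 2, -3, 10, 14, 12, 3, 6]:

Scanning through the array:
Position 1 (value 2): max_ending_here = 9, max_so_far = 9
Position 2 (value -3): max_ending_here = 6, max_so_far = 9
Position 3 (value 10): max_ending_here = 16, max_so_far = 16
Position 4 (value 14): max_ending_here = 30, max_so_far = 30
Position 5 (value 12): max_ending_here = 42, max_so_far = 42
Position 6 (value 3): max_ending_here = 45, max_so_far = 45
Position 7 (value 6): max_ending_here = 51, max_so_far = 51

Maximum subarray: [7, 2, -3, 10, 14, 12, 3, 6]
Maximum sum: 51

The maximum subarray is [7, 2, -3, 10, 14, 12, 3, 6] with sum 51. This subarray runs from index 0 to index 7.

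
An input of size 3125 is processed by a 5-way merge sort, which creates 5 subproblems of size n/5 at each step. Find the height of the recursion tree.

For divide and conquer with division factor 5:

Problem sizes at each level:
Level 0: 3125
Level 1: 625
Level 2: 125
Level 3: 25
Level 4: 5
Level 5: 1

The root is level 0 and the size-1 base case is level 5 (the tree spans levels 0 through 5, i.e. 6 levels counting the root), so the depth is the number of divisions: log_5(3125) = 5

The recursion tree depth is log_5(3125) = 5. At each level, the problem size is divided by 5, so it takes 5 divisions to reduce to a base case of size 1. The algorithm makes 5 recursive calls at each level.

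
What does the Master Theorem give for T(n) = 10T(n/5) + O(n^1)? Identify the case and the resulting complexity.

Master Theorem for T(n) = 10T(n/5) + O(n^1):

a = 10, b = 5, c = 1
log_b(a) = log_5(10) = 1.4307

Case 1: c = 1 < log_5(10) = 1.4307
T(n) = O(n^(log_5 10))

For T(n) = 10T(n/5) + O(n^1): log_5(10) = 1.4307. This is Case 1 of the Master Theorem (c < log_b(a), work dominated by leaves), giving O(n^(log_5 10)).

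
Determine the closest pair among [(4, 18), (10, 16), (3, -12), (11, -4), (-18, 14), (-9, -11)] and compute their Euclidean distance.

Computing all pairwise distances among 6 points:

d((4, 18), (10, 16)) = 6.3246 <-- minimum
d((4, 18), (3, -12)) = 30.0167
d((4, 18), (11, -4)) = 23.0868
d((4, 18), (-18, 14)) = 22.3607
d((4, 18), (-9, -11)) = 31.7805
d((10, 16), (3, -12)) = 28.8617
d((10, 16), (11, -4)) = 20.025
d((10, 16), (-18, 14)) = 28.0713
d((10, 16), (-9, -11)) = 33.0151
d((3, -12), (11, -4)) = 11.3137
d((3, -12), (-18, 14)) = 33.4215
d((3, -12), (-9, -11)) = 12.0416
d((11, -4), (-18, 14)) = 34.1321
d((11, -4), (-9, -11)) = 21.1896
d((-18, 14), (-9, -11)) = 26.5707

Closest pair: (4, 18) and (10, 16) with distance 6.3246

The closest pair is (4, 18) and (10, 16) with Euclidean distance 6.3246. For 6 points, brute-force pairwise comparison is shown above. For large n, the divide-and-conquer algorithm (sort by x, recurse on halves, check the dividing strip) achieves O(n log n).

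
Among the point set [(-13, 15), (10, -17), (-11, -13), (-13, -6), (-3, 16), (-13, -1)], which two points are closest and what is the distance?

Computing all pairwise distances among 6 points:

d((-13, 15), (10, -17)) = 39.4081
d((-13, 15), (-11, -13)) = 28.0713
d((-13, 15), (-13, -6)) = 21.0
d((-13, 15), (-3, 16)) = 10.0499
d((-13, 15), (-13, -1)) = 16.0
d((10, -17), (-11, -13)) = 21.3776
d((10, -17), (-13, -6)) = 25.4951
d((10, -17), (-3, 16)) = 35.4683
d((10, -17), (-13, -1)) = 28.0179
d((-11, -13), (-13, -6)) = 7.2801
d((-11, -13), (-3, 16)) = 30.0832
d((-11, -13), (-13, -1)) = 12.1655
d((-13, -6), (-3, 16)) = 24.1661
d((-13, -6), (-13, -1)) = 5.0 <-- minimum
d((-3, 16), (-13, -1)) = 19.7231

Closest pair: (-13, -6) and (-13, -1) with distance 5.0

The closest pair is (-13, -6) and (-13, -1) with Euclidean distance 5.0. For 6 points, brute-force pairwise comparison is shown above. For large n, the divide-and-conquer algorithm (sort by x, recurse on halves, check the dividing strip) achieves O(n log n).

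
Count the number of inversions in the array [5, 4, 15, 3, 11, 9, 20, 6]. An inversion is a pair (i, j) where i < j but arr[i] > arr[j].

Finding inversions in [5, 4, 15, 3, 11, 9, 20, 6]:

(0, 1): arr[0]=5 > arr[1]=4
(0, 3): arr[0]=5 > arr[3]=3
(1, 3): arr[1]=4 > arr[3]=3
(2, 3): arr[2]=15 > arr[3]=3
(2, 4): arr[2]=15 > arr[4]=11
(2, 5): arr[2]=15 > arr[5]=9
(2, 7): arr[2]=15 > arr[7]=6
(4, 5): arr[4]=11 > arr[5]=9
(4, 7): arr[4]=11 > arr[7]=6
(5, 7): arr[5]=9 > arr[7]=6
(6, 7): arr[6]=20 > arr[7]=6

Total inversions: 11

The array has 11 inversion(s): (0,1), (0,3), (1,3), (2,3), (2,4), (2,5), (2,7), (4,5), (4,7), (5,7), (6,7). Each pair (i,j) satisfies i < j and arr[i] > arr[j].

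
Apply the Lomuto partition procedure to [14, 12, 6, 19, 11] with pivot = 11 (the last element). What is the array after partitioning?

Lomuto partition with pivot = 11:

Initial array: [14, 12, 6, 19, 11]

arr[0]=14 > 11: no swap
arr[1]=12 > 11: no swap
arr[2]=6 <= 11: swap with position 0, array becomes [6, 12, 14, 19, 11]
arr[3]=19 > 11: no swap

Place pivot at position 1: [6, 11, 14, 19, 12]
Pivot position: 1

After partitioning with pivot 11, the array becomes [6, 11, 14, 19, 12]. The pivot is placed at index 1. All elements to the left of the pivot are <= 11, and all elements to the right are > 11.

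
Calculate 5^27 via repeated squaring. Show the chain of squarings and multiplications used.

Computing 5^27 by squaring (build up from 5^1; each line after the first costs one multiplication):

5^1 = 5
5^2 = (5^1)^2 = 5^2 = 25
5^3 = 5 * 5^2 = 5 * 25 = 125
5^6 = (5^3)^2 = 125^2 = 15625
5^12 = (5^6)^2 = 15625^2 = 244140625
5^13 = 5 * 5^12 = 5 * 244140625 = 1220703125
5^26 = (5^13)^2 = 1220703125^2 = 1490116119384765625
5^27 = 5 * 5^26 = 5 * 1490116119384765625 = 7450580596923828125

Result: 7450580596923828125
Multiplications needed: 7 (7 lines after 5^1)

5^27 = 7450580596923828125. Using exponentiation by squaring, this requires 7 multiplications. The key idea: if the exponent is even, square the half-power; if odd, multiply by the base once.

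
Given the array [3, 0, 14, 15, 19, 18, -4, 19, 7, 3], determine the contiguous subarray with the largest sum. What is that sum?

Using Kadane's algorithm on [3, 0, 14, 15, 19, 18, -4, 19, 7, 3]:

Scanning through the array:
Position 1 (value 0): max_ending_here = 3, max_so_far = 3
Position 2 (value 14): max_ending_here = 17, max_so_far = 17
Position 3 (value 15): max_ending_here = 32, max_so_far = 32
Position 4 (value 19): max_ending_here = 51, max_so_far = 51
Position 5 (value 18): max_ending_here = 69, max_so_far = 69
Position 6 (value -4): max_ending_here = 65, max_so_far = 69
Position 7 (value 19): max_ending_here = 84, max_so_far = 84
Position 8 (value 7): max_ending_here = 91, max_so_far = 91
Position 9 (value 3): max_ending_here = 94, max_so_far = 94

Maximum subarray: [3, 0, 14, 15, 19, 18, -4, 19, 7, 3]
Maximum sum: 94

The maximum subarray is [3, 0, 14, 15, 19, 18, -4, 19, 7, 3] with sum 94. This subarray runs from index 0 to index 9.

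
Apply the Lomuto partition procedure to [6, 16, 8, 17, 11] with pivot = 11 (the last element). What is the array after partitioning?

Lomuto partition with pivot = 11:

Initial array: [6, 16, 8, 17, 11]

arr[0]=6 <= 11: swap with position 0, array becomes [6, 16, 8, 17, 11]
arr[1]=16 > 11: no swap
arr[2]=8 <= 11: swap with position 1, array becomes [6, 8, 16, 17, 11]
arr[3]=17 > 11: no swap

Place pivot at position 2: [6, 8, 11, 17, 16]
Pivot position: 2

After partitioning with pivot 11, the array becomes [6, 8, 11, 17, 16]. The pivot is placed at index 2. All elements to the left of the pivot are <= 11, and all elements to the right are > 11.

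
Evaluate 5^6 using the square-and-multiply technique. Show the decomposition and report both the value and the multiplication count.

Computing 5^6 by squaring (build up from 5^1; each line after the first costs one multiplication):

5^1 = 5
5^2 = (5^1)^2 = 5^2 = 25
5^3 = 5 * 5^2 = 5 * 25 = 125
5^6 = (5^3)^2 = 125^2 = 15625

Result: 15625
Multiplications needed: 3 (3 lines after 5^1)

5^6 = 15625. Using exponentiation by squaring, this requires 3 multiplications. The key idea: if the exponent is even, square the half-power; if odd, multiply by the base once.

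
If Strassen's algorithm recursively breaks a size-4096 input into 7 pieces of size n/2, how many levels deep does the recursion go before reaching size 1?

For divide and conquer with division factor 2:

Problem sizes at each level:
Level 0: 4096
Level 1: 2048
Level 2: 1024
Level 3: 512
Level 4: 256
Level 5: 128
Level 6: 64
Level 7: 32
Level 8: 16
Level 9: 8
Level 10: 4
Level 11: 2
Level 12: 1

The root is level 0 and the size-1 base case is level 12 (the tree spans levels 0 through 12, i.e. 13 levels counting the root), so the depth is the number of divisions: log_2(4096) = 12

The recursion tree depth is log_2(4096) = 12. At each level, the problem size is divided by 2, so it takes 12 divisions to reduce to a base case of size 1. The algorithm makes 7 recursive calls at each level.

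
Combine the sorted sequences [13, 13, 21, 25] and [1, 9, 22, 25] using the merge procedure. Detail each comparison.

Merging process:

Compare 13 vs 1: take 1 from right. Merged: [1]
Compare 13 vs 9: take 9 from right. Merged: [1, 9]
Compare 13 vs 22: take 13 from left. Merged: [1, 9, 13]
Compare 13 vs 22: take 13 from left. Merged: [1, 9, 13, 13]
Compare 21 vs 22: take 21 from left. Merged: [1, 9, 13, 13, 21]
Compare 25 vs 22: take 22 from right. Merged: [1, 9, 13, 13, 21, 22]
Compare 25 vs 25: take 25 from left. Merged: [1, 9, 13, 13, 21, 22, 25]
Append remaining from right: [25]. Merged: [1, 9, 13, 13, 21, 22, 25, 25]

Final merged array: [1, 9, 13, 13, 21, 22, 25, 25]
Total comparisons: 7

The merged array is [1, 9, 13, 13, 21, 22, 25, 25], requiring 7 comparisons. The merge step runs in O(n) time where n is the total number of elements.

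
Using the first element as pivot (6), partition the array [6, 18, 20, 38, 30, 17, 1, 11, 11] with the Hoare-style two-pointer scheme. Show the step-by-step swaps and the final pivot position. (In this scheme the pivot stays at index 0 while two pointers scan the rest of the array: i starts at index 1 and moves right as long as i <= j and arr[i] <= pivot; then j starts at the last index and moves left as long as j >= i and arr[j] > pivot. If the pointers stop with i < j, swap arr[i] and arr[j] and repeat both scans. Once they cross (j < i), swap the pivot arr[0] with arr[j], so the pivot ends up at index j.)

Hoare-style two-pointer partition with pivot = 6:

Initial array: [6, 18, 20, 38, 30, 17, 1, 11, 11]

Pointers start at i = 1, j = 8.
i stops at index 1 (arr[1]=18 > 6), j stops at index 6 (arr[6]=1 <= 6): swap arr[1] and arr[6], array becomes [6, 1, 20, 38, 30, 17, 18, 11, 11]
i ends at 2, j ends at 1: the pointers have crossed (j < i), so scanning stops.

Swap pivot arr[0] with arr[1] to place pivot at position 1: [1, 6, 20, 38, 30, 17, 18, 11, 11]
Pivot position: 1

After partitioning with pivot 6, the array becomes [1, 6, 20, 38, 30, 17, 18, 11, 11]. The pivot is placed at index 1. All elements to the left of the pivot are <= 6, and all elements to the right are > 6.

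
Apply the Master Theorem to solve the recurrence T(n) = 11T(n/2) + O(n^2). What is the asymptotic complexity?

Master Theorem for T(n) = 11T(n/2) + O(n^2):

a = 11, b = 2, c = 2
log_b(a) = log_2(11) = 3.4594

Case 1: c = 2 < log_2(11) = 3.4594
T(n) = O(n^(log_2 11))

For T(n) = 11T(n/2) + O(n^2): log_2(11) = 3.4594. This is Case 1 of the Master Theorem (c < log_b(a), work dominated by leaves), giving O(n^(log_2 11)).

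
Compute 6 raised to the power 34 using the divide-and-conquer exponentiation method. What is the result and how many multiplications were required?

Computing 6^34 by squaring (build up from 6^1; each line after the first costs one multiplication):

6^1 = 6
6^2 = (6^1)^2 = 6^2 = 36
6^4 = (6^2)^2 = 36^2 = 1296
6^8 = (6^4)^2 = 1296^2 = 1679616
6^16 = (6^8)^2 = 1679616^2 = 2821109907456
6^17 = 6 * 6^16 = 6 * 2821109907456 = 16926659444736
6^34 = (6^17)^2 = 16926659444736^2 = 286511799958070431838109696

Result: 286511799958070431838109696
Multiplications needed: 6 (6 lines after 6^1)

6^34 = 286511799958070431838109696. Using exponentiation by squaring, this requires 6 multiplications. The key idea: if the exponent is even, square the half-power; if odd, multiply by the base once.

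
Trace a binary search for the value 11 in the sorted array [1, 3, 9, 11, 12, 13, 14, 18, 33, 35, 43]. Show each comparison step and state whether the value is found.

Binary search for 11 in [1, 3, 9, 11, 12, 13, 14, 18, 33, 35, 43]:

lo=0, hi=10, mid=5, arr[mid]=13 -> 13 > 11, search left half
lo=0, hi=4, mid=2, arr[mid]=9 -> 9 < 11, search right half
lo=3, hi=4, mid=3, arr[mid]=11 -> Found target at index 3!

Binary search finds 11 at index 3 after 3 comparisons. The search repeatedly halves the search space by comparing with the middle element.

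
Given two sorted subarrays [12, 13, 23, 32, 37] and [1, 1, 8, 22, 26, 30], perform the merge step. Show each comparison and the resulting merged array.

Merging process:

Compare 12 vs 1: take 1 from right. Merged: [1]
Compare 12 vs 1: take 1 from right. Merged: [1, 1]
Compare 12 vs 8: take 8 from right. Merged: [1, 1, 8]
Compare 12 vs 22: take 12 from left. Merged: [1, 1, 8, 12]
Compare 13 vs 22: take 13 from left. Merged: [1, 1, 8, 12, 13]
Compare 23 vs 22: take 22 from right. Merged: [1, 1, 8, 12, 13, 22]
Compare 23 vs 26: take 23 from left. Merged: [1, 1, 8, 12, 13, 22, 23]
Compare 32 vs 26: take 26 from right. Merged: [1, 1, 8, 12, 13, 22, 23, 26]
Compare 32 vs 30: take 30 from right. Merged: [1, 1, 8, 12, 13, 22, 23, 26, 30]
Append remaining from left: [32, 37]. Merged: [1, 1, 8, 12, 13, 22, 23, 26, 30, 32, 37]

Final merged array: [1, 1, 8, 12, 13, 22, 23, 26, 30, 32, 37]
Total comparisons: 9

The merged array is [1, 1, 8, 12, 13, 22, 23, 26, 30, 32, 37], requiring 9 comparisons. The merge step runs in O(n) time where n is the total number of elements.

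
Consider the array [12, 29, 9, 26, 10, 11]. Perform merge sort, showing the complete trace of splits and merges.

Merge sort trace:

Split: [12, 29, 9, 26, 10, 11] -> [12, 29, 9] and [26, 10, 11]
  Split: [12, 29, 9] -> [12] and [29, 9]
    Split: [29, 9] -> [29] and [9]
    Merge: [29] + [9] -> [9, 29]
  Merge: [12] + [9, 29] -> [9, 12, 29]
  Split: [26, 10, 11] -> [26] and [10, 11]
    Split: [10, 11] -> [10] and [11]
    Merge: [10] + [11] -> [10, 11]
  Merge: [26] + [10, 11] -> [10, 11, 26]
Merge: [9, 12, 29] + [10, 11, 26] -> [9, 10, 11, 12, 26, 29]

Final sorted array: [9, 10, 11, 12, 26, 29]

The merge sort proceeds by recursively splitting the array and merging sorted halves.
After all merges, the sorted array is [9, 10, 11, 12, 26, 29].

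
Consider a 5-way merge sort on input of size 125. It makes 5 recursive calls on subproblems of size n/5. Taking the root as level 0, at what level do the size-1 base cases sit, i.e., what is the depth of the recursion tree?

For divide and conquer with division factor 5:

Problem sizes at each level:
Level 0: 125
Level 1: 25
Level 2: 5
Level 3: 1

The root is level 0 and the size-1 base case is level 3 (the tree spans levels 0 through 3, i.e. 4 levels counting the root), so the depth is the number of divisions: log_5(125) = 3

The recursion tree depth is log_5(125) = 3. At each level, the problem size is divided by 5, so it takes 3 divisions to reduce to a base case of size 1. The algorithm makes 5 recursive calls at each level.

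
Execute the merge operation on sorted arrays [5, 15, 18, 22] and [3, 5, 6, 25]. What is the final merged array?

Merging process:

Compare 5 vs 3: take 3 from right. Merged: [3]
Compare 5 vs 5: take 5 from left. Merged: [3, 5]
Compare 15 vs 5: take 5 from right. Merged: [3, 5, 5]
Compare 15 vs 6: take 6 from right. Merged: [3, 5, 5, 6]
Compare 15 vs 25: take 15 from left. Merged: [3, 5, 5, 6, 15]
Compare 18 vs 25: take 18 from left. Merged: [3, 5, 5, 6, 15, 18]
Compare 22 vs 25: take 22 from left. Merged: [3, 5, 5, 6, 15, 18, 22]
Append remaining from right: [25]. Merged: [3, 5, 5, 6, 15, 18, 22, 25]

Final merged array: [3, 5, 5, 6, 15, 18, 22, 25]
Total comparisons: 7

The merged array is [3, 5, 5, 6, 15, 18, 22, 25], requiring 7 comparisons. The merge step runs in O(n) time where n is the total number of elements.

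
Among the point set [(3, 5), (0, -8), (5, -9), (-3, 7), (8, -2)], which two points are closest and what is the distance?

Computing all pairwise distances among 5 points:

d((3, 5), (0, -8)) = 13.3417
d((3, 5), (5, -9)) = 14.1421
d((3, 5), (-3, 7)) = 6.3246
d((3, 5), (8, -2)) = 8.6023
d((0, -8), (5, -9)) = 5.099 <-- minimum
d((0, -8), (-3, 7)) = 15.2971
d((0, -8), (8, -2)) = 10.0
d((5, -9), (-3, 7)) = 17.8885
d((5, -9), (8, -2)) = 7.6158
d((-3, 7), (8, -2)) = 14.2127

Closest pair: (0, -8) and (5, -9) with distance 5.099

The closest pair is (0, -8) and (5, -9) with Euclidean distance 5.099. For 5 points, brute-force pairwise comparison is shown above. For large n, the divide-and-conquer algorithm (sort by x, recurse on halves, check the dividing strip) achieves O(n log n).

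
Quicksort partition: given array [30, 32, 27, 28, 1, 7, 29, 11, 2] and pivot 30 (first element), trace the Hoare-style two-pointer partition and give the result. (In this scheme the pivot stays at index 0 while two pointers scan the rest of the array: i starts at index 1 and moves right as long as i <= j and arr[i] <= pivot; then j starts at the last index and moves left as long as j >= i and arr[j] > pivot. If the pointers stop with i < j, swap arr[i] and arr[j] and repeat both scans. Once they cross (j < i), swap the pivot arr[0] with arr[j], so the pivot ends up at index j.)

Hoare-style two-pointer partition with pivot = 30:

Initial array: [30, 32, 27, 28, 1, 7, 29, 11, 2]

Pointers start at i = 1, j = 8.
i stops at index 1 (arr[1]=32 > 30), j stops at index 8 (arr[8]=2 <= 30): swap arr[1] and arr[8], array becomes [30, 2, 27, 28, 1, 7, 29, 11, 32]
i ends at 8, j ends at 7: the pointers have crossed (j < i), so scanning stops.

Swap pivot arr[0] with arr[7] to place pivot at position 7: [11, 2, 27, 28, 1, 7, 29, 30, 32]
Pivot position: 7

After partitioning with pivot 30, the array becomes [11, 2, 27, 28, 1, 7, 29, 30, 32]. The pivot is placed at index 7. All elements to the left of the pivot are <= 30, and all elements to the right are > 30.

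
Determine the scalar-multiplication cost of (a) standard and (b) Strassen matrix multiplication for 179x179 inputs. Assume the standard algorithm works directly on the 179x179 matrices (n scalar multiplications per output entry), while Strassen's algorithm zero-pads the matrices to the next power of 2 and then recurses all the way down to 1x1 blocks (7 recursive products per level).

Matrix multiplication for 179x179 matrices:

Strassen's algorithm requires power-of-2 dimensions. Pad 179x179 to 256x256 (next power of 2).

Standard algorithm: 179^3 = 5735339 multiplications
Strassen's algorithm: 7^(log2(256)) = 7^8 = 5764801 multiplications
Difference: 5735339 - 5764801 = -29462 (Strassen uses MORE here due to padding overhead — for small or just-over-power-of-2 n, padding can outweigh the per-level savings)

Standard: 5735339 multiplications (179^3). Strassen: 5764801 multiplications (7^8, after padding to 256x256). Strassen reduces 8 recursive multiplications to 7 at each level.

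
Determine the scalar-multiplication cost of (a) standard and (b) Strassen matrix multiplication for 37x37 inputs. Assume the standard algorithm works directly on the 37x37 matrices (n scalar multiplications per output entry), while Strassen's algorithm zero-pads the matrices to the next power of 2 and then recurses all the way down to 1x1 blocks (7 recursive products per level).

Matrix multiplication for 37x37 matrices:

Strassen's algorithm requires power-of-2 dimensions. Pad 37x37 to 64x64 (next power of 2).

Standard algorithm: 37^3 = 50653 multiplications
Strassen's algorithm: 7^(log2(64)) = 7^6 = 117649 multiplications
Difference: 50653 - 117649 = -66996 (Strassen uses MORE here due to padding overhead — for small or just-over-power-of-2 n, padding can outweigh the per-level savings)

Standard: 50653 multiplications (37^3). Strassen: 117649 multiplications (7^6, after padding to 64x64). Strassen reduces 8 recursive multiplications to 7 at each level.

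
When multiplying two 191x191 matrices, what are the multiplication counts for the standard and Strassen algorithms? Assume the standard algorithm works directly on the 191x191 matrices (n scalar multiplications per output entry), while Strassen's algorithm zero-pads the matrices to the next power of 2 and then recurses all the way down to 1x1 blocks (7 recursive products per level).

Matrix multiplication for 191x191 matrices:

Strassen's algorithm requires power-of-2 dimensions. Pad 191x191 to 256x256 (next power of 2).

Standard algorithm: 191^3 = 6967871 multiplications
Strassen's algorithm: 7^(log2(256)) = 7^8 = 5764801 multiplications
Savings: 6967871 - 5764801 = 1203070 multiplications

Standard: 6967871 multiplications (191^3). Strassen: 5764801 multiplications (7^8, after padding to 256x256). Strassen reduces 8 recursive multiplications to 7 at each level.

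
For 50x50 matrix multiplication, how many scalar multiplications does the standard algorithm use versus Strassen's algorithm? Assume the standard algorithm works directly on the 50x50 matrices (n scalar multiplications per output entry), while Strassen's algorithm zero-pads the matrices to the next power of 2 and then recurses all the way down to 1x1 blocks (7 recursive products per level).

Matrix multiplication for 50x50 matrices:

Strassen's algorithm requires power-of-2 dimensions. Pad 50x50 to 64x64 (next power of 2).

Standard algorithm: 50^3 = 125000 multiplications
Strassen's algorithm: 7^(log2(64)) = 7^6 = 117649 multiplications
Savings: 125000 - 117649 = 7351 multiplications

Standard: 125000 multiplications (50^3). Strassen: 117649 multiplications (7^6, after padding to 64x64). Strassen reduces 8 recursive multiplications to 7 at each level.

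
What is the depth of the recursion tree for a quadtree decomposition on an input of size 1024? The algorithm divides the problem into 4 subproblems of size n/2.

For divide and conquer with division factor 2:

Problem sizes at each level:
Level 0: 1024
Level 1: 512
Level 2: 256
Level 3: 128
Level 4: 64
Level 5: 32
Level 6: 16
Level 7: 8
Level 8: 4
Level 9: 2
Level 10: 1

The root is level 0 and the size-1 base case is level 10 (the tree spans levels 0 through 10, i.e. 11 levels counting the root), so the depth is the number of divisions: log_2(1024) = 10

The recursion tree depth is log_2(1024) = 10. At each level, the problem size is divided by 2, so it takes 10 divisions to reduce to a base case of size 1. The algorithm makes 4 recursive calls at each level.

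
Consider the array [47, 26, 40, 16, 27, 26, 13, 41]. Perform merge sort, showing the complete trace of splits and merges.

Merge sort trace:

Split: [47, 26, 40, 16, 27, 26, 13, 41] -> [47, 26, 40, 16] and [27, 26, 13, 41]
  Split: [47, 26, 40, 16] -> [47, 26] and [40, 16]
    Split: [47, 26] -> [47] and [26]
    Merge: [47] + [26] -> [26, 47]
    Split: [40, 16] -> [40] and [16]
    Merge: [40] + [16] -> [16, 40]
  Merge: [26, 47] + [16, 40] -> [16, 26, 40, 47]
  Split: [27, 26, 13, 41] -> [27, 26] and [13, 41]
    Split: [27, 26] -> [27] and [26]
    Merge: [27] + [26] -> [26, 27]
    Split: [13, 41] -> [13] and [41]
    Merge: [13] + [41] -> [13, 41]
  Merge: [26, 27] + [13, 41] -> [13, 26, 27, 41]
Merge: [16, 26, 40, 47] + [13, 26, 27, 41] -> [13, 16, 26, 26, 27, 40, 41, 47]

Final sorted array: [13, 16, 26, 26, 27, 40, 41, 47]

The merge sort proceeds by recursively splitting the array and merging sorted halves.
After all merges, the sorted array is [13, 16, 26, 26, 27, 40, 41, 47].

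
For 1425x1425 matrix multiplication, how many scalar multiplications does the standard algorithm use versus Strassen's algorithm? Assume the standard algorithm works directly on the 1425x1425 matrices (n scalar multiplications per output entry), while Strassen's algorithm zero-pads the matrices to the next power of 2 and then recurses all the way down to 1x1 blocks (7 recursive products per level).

Matrix multiplication for 1425x1425 matrices:

Strassen's algorithm requires power-of-2 dimensions. Pad 1425x1425 to 2048x2048 (next power of 2).

Standard algorithm: 1425^3 = 2893640625 multiplications
Strassen's algorithm: 7^(log2(2048)) = 7^11 = 1977326743 multiplications
Savings: 2893640625 - 1977326743 = 916313882 multiplications

Standard: 2893640625 multiplications (1425^3). Strassen: 1977326743 multiplications (7^11, after padding to 2048x2048). Strassen reduces 8 recursive multiplications to 7 at each level.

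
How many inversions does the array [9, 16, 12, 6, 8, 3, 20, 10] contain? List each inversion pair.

Finding inversions in [9, 16, 12, 6, 8, 3, 20, 10]:

(0, 3): arr[0]=9 > arr[3]=6
(0, 4): arr[0]=9 > arr[4]=8
(0, 5): arr[0]=9 > arr[5]=3
(1, 2): arr[1]=16 > arr[2]=12
(1, 3): arr[1]=16 > arr[3]=6
(1, 4): arr[1]=16 > arr[4]=8
(1, 5): arr[1]=16 > arr[5]=3
(1, 7): arr[1]=16 > arr[7]=10
(2, 3): arr[2]=12 > arr[3]=6
(2, 4): arr[2]=12 > arr[4]=8
(2, 5): arr[2]=12 > arr[5]=3
(2, 7): arr[2]=12 > arr[7]=10
(3, 5): arr[3]=6 > arr[5]=3
(4, 5): arr[4]=8 > arr[5]=3
(6, 7): arr[6]=20 > arr[7]=10

Total inversions: 15

The array has 15 inversion(s): (0,3), (0,4), (0,5), (1,2), (1,3), (1,4), (1,5), (1,7), (2,3), (2,4), (2,5), (2,7), (3,5), (4,5), (6,7). Each pair (i,j) satisfies i < j and arr[i] > arr[j].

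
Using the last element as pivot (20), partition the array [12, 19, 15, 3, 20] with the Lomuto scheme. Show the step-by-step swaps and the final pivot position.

Lomuto partition with pivot = 20:

Initial array: [12, 19, 15, 3, 20]

arr[0]=12 <= 20: swap with position 0, array becomes [12, 19, 15, 3, 20]
arr[1]=19 <= 20: swap with position 1, array becomes [12, 19, 15, 3, 20]
arr[2]=15 <= 20: swap with position 2, array becomes [12, 19, 15, 3, 20]
arr[3]=3 <= 20: swap with position 3, array becomes [12, 19, 15, 3, 20]

Place pivot at position 4: [12, 19, 15, 3, 20]
Pivot position: 4

After partitioning with pivot 20, the array becomes [12, 19, 15, 3, 20]. The pivot is placed at index 4. All elements to the left of the pivot are <= 20, and all elements to the right are > 20.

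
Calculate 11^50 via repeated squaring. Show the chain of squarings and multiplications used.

Computing 11^50 by squaring (build up from 11^1; each line after the first costs one multiplication):

11^1 = 11
11^2 = (11^1)^2 = 11^2 = 121
11^3 = 11 * 11^2 = 11 * 121 = 1331
11^6 = (11^3)^2 = 1331^2 = 1771561
11^12 = (11^6)^2 = 1771561^2 = 3138428376721
11^24 = (11^12)^2 = 3138428376721^2 = 9849732675807611094711841
11^25 = 11 * 11^24 = 11 * 9849732675807611094711841 = 108347059433883722041830251
11^50 = (11^25)^2 = 108347059433883722041830251^2 = 11739085287969531650666649599035831993898213898723001

Result: 11739085287969531650666649599035831993898213898723001
Multiplications needed: 7 (7 lines after 11^1)

11^50 = 11739085287969531650666649599035831993898213898723001. Using exponentiation by squaring, this requires 7 multiplications. The key idea: if the exponent is even, square the half-power; if odd, multiply by the base once.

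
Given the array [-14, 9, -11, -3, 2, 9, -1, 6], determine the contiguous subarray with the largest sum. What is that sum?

Using Kadane's algorithm on [-14, 9, -11, -3, 2, 9, -1, 6]:

Scanning through the array:
Position 1 (value 9): max_ending_here = 9, max_so_far = 9
Position 2 (value -11): max_ending_here = -2, max_so_far = 9
Position 3 (value -3): max_ending_here = -3, max_so_far = 9
Position 4 (value 2): max_ending_here = 2, max_so_far = 9
Position 5 (value 9): max_ending_here = 11, max_so_far = 11
Position 6 (value -1): max_ending_here = 10, max_so_far = 11
Position 7 (value 6): max_ending_here = 16, max_so_far = 16

Maximum subarray: [2, 9, -1, 6]
Maximum sum: 16

The maximum subarray is [2, 9, -1, 6] with sum 16. This subarray runs from index 4 to index 7.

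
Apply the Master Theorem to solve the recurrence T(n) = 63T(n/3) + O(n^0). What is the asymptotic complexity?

Master Theorem for T(n) = 63T(n/3) + O(n^0):

a = 63, b = 3, c = 0
log_b(a) = log_3(63) = 3.7712

Case 1: c = 0 < log_3(63) = 3.7712
T(n) = O(n^(log_3 63))

For T(n) = 63T(n/3) + O(n^0): log_3(63) = 3.7712. This is Case 1 of the Master Theorem (c < log_b(a), work dominated by leaves), giving O(n^(log_3 63)).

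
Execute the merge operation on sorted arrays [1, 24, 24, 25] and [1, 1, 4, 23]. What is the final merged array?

Merging process:

Compare 1 vs 1: take 1 from left. Merged: [1]
Compare 24 vs 1: take 1 from right. Merged: [1, 1]
Compare 24 vs 1: take 1 from right. Merged: [1, 1, 1]
Compare 24 vs 4: take 4 from right. Merged: [1, 1, 1, 4]
Compare 24 vs 23: take 23 from right. Merged: [1, 1, 1, 4, 23]
Append remaining from left: [24, 24, 25]. Merged: [1, 1, 1, 4, 23, 24, 24, 25]

Final merged array: [1, 1, 1, 4, 23, 24, 24, 25]
Total comparisons: 5

The merged array is [1, 1, 1, 4, 23, 24, 24, 25], requiring 5 comparisons. The merge step runs in O(n) time where n is the total number of elements.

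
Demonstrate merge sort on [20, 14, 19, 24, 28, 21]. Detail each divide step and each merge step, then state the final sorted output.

Merge sort trace:

Split: [20, 14, 19, 24, 28, 21] -> [20, 14, 19] and [24, 28, 21]
  Split: [20, 14, 19] -> [20] and [14, 19]
    Split: [14, 19] -> [14] and [19]
    Merge: [14] + [19] -> [14, 19]
  Merge: [20] + [14, 19] -> [14, 19, 20]
  Split: [24, 28, 21] -> [24] and [28, 21]
    Split: [28, 21] -> [28] and [21]
    Merge: [28] + [21] -> [21, 28]
  Merge: [24] + [21, 28] -> [21, 24, 28]
Merge: [14, 19, 20] + [21, 24, 28] -> [14, 19, 20, 21, 24, 28]

Final sorted array: [14, 19, 20, 21, 24, 28]

The merge sort proceeds by recursively splitting the array and merging sorted halves.
After all merges, the sorted array is [14, 19, 20, 21, 24, 28].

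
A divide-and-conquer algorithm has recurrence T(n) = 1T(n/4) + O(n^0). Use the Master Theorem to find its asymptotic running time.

Master Theorem for T(n) = 1T(n/4) + O(n^0):

a = 1, b = 4, c = 0
log_b(a) = log_4(1) = 0.0000

Case 2: c = 0 = log_4(1) = 0.0000
T(n) = O(n^0 log n) = O(log n)

For T(n) = 1T(n/4) + O(n^0): log_4(1) = 0.0000. This is Case 2 of the Master Theorem (c = log_b(a), equal work at all levels), giving O(log n).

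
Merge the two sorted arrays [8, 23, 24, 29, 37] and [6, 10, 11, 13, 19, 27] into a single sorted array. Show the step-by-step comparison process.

Merging process:

Compare 8 vs 6: take 6 from right. Merged: [6]
Compare 8 vs 10: take 8 from left. Merged: [6, 8]
Compare 23 vs 10: take 10 from right. Merged: [6, 8, 10]
Compare 23 vs 11: take 11 from right. Merged: [6, 8, 10, 11]
Compare 23 vs 13: take 13 from right. Merged: [6, 8, 10, 11, 13]
Compare 23 vs 19: take 19 from right. Merged: [6, 8, 10, 11, 13, 19]
Compare 23 vs 27: take 23 from left. Merged: [6, 8, 10, 11, 13, 19, 23]
Compare 24 vs 27: take 24 from left. Merged: [6, 8, 10, 11, 13, 19, 23, 24]
Compare 29 vs 27: take 27 from right. Merged: [6, 8, 10, 11, 13, 19, 23, 24, 27]
Append remaining from left: [29, 37]. Merged: [6, 8, 10, 11, 13, 19, 23, 24, 27, 29, 37]

Final merged array: [6, 8, 10, 11, 13, 19, 23, 24, 27, 29, 37]
Total comparisons: 9

The merged array is [6, 8, 10, 11, 13, 19, 23, 24, 27, 29, 37], requiring 9 comparisons. The merge step runs in O(n) time where n is the total number of elements.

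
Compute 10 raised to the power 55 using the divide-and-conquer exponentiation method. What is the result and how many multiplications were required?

Computing 10^55 by squaring (build up from 10^1; each line after the first costs one multiplication):

10^1 = 10
10^2 = (10^1)^2 = 10^2 = 100
10^3 = 10 * 10^2 = 10 * 100 = 1000
10^6 = (10^3)^2 = 1000^2 = 1000000
10^12 = (10^6)^2 = 1000000^2 = 1000000000000
10^13 = 10 * 10^12 = 10 * 1000000000000 = 10000000000000
10^26 = (10^13)^2 = 10000000000000^2 = 100000000000000000000000000
10^27 = 10 * 10^26 = 10 * 100000000000000000000000000 = 1000000000000000000000000000
10^54 = (10^27)^2 = 1000000000000000000000000000^2 = 1000000000000000000000000000000000000000000000000000000
10^55 = 10 * 10^54 = 10 * 1000000000000000000000000000000000000000000000000000000 = 10000000000000000000000000000000000000000000000000000000

Result: 10000000000000000000000000000000000000000000000000000000
Multiplications needed: 9 (9 lines after 10^1)

10^55 = 10000000000000000000000000000000000000000000000000000000. Using exponentiation by squaring, this requires 9 multiplications. The key idea: if the exponent is even, square the half-power; if odd, multiply by the base once.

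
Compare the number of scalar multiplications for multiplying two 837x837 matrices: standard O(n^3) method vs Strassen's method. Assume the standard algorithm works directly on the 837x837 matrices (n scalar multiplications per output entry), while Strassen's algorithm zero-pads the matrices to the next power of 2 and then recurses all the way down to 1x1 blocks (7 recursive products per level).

Matrix multiplication for 837x837 matrices:

Strassen's algorithm requires power-of-2 dimensions. Pad 837x837 to 1024x1024 (next power of 2).

Standard algorithm: 837^3 = 586376253 multiplications
Strassen's algorithm: 7^(log2(1024)) = 7^10 = 282475249 multiplications
Savings: 586376253 - 282475249 = 303901004 multiplications

Standard: 586376253 multiplications (837^3). Strassen: 282475249 multiplications (7^10, after padding to 1024x1024). Strassen reduces 8 recursive multiplications to 7 at each level.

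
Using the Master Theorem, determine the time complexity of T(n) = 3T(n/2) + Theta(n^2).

Master Theorem for T(n) = 3T(n/2) + O(n^2):

a = 3, b = 2, c = 2
log_b(a) = log_2(3) = 1.5850

Case 3: c = 2 > log_2(3) = 1.5850
T(n) = O(n^2) = O(n^2)

For T(n) = 3T(n/2) + O(n^2): log_2(3) = 1.5850. This is Case 3 of the Master Theorem (c > log_b(a), work dominated by root), giving O(n^2).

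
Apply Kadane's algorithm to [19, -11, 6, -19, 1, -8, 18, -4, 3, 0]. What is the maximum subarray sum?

Using Kadane's algorithm on [19, -11, 6, -19, 1, -8, 18, -4, 3, 0]:

Scanning through the array:
Position 1 (value -11): max_ending_here = 8, max_so_far = 19
Position 2 (value 6): max_ending_here = 14, max_so_far = 19
Position 3 (value -19): max_ending_here = -5, max_so_far = 19
Position 4 (value 1): max_ending_here = 1, max_so_far = 19
Position 5 (value -8): max_ending_here = -7, max_so_far = 19
Position 6 (value 18): max_ending_here = 18, max_so_far = 19
Position 7 (value -4): max_ending_here = 14, max_so_far = 19
Position 8 (value 3): max_ending_here = 17, max_so_far = 19
Position 9 (value 0): max_ending_here = 17, max_so_far = 19

Maximum subarray: [19]
Maximum sum: 19

The maximum subarray is [19] with sum 19. This subarray runs from index 0 to index 0.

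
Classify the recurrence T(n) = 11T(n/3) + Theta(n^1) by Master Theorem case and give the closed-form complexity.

Master Theorem for T(n) = 11T(n/3) + O(n^1):

a = 11, b = 3, c = 1
log_b(a) = log_3(11) = 2.1827

Case 1: c = 1 < log_3(11) = 2.1827
T(n) = O(n^(log_3 11))

For T(n) = 11T(n/3) + O(n^1): log_3(11) = 2.1827. This is Case 1 of the Master Theorem (c < log_b(a), work dominated by leaves), giving O(n^(log_3 11)).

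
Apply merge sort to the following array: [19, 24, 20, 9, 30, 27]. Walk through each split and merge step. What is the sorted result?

Merge sort trace:

Split: [19, 24, 20, 9, 30, 27] -> [19, 24, 20] and [9, 30, 27]
  Split: [19, 24, 20] -> [19] and [24, 20]
    Split: [24, 20] -> [24] and [20]
    Merge: [24] + [20] -> [20, 24]
  Merge: [19] + [20, 24] -> [19, 20, 24]
  Split: [9, 30, 27] -> [9] and [30, 27]
    Split: [30, 27] -> [30] and [27]
    Merge: [30] + [27] -> [27, 30]
  Merge: [9] + [27, 30] -> [9, 27, 30]
Merge: [19, 20, 24] + [9, 27, 30] -> [9, 19, 20, 24, 27, 30]

Final sorted array: [9, 19, 20, 24, 27, 30]

The merge sort proceeds by recursively splitting the array and merging sorted halves.
After all merges, the sorted array is [9, 19, 20, 24, 27, 30].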